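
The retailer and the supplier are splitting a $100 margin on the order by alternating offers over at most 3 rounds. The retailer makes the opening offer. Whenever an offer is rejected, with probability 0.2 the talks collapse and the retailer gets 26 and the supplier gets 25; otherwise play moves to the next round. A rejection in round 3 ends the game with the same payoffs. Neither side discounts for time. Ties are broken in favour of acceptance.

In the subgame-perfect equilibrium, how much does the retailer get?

By backward induction:
Round 3 (the retailer proposes): the supplier gets 25 if talks fail, so the retailer offers 25 and keeps 75.
Round 2 (the supplier proposes): rejecting gives the retailer an expected 0.8 × 75 + 0.2 × 26 = 65.2, so the supplier offers 65.2, keeping 34.8.
Round 1 (the retailer proposes): rejecting gives the supplier an expected 0.8 × 34.8 + 0.2 × 25 = 32.84, so the retailer offers 32.84, keeping 67.16.

67.16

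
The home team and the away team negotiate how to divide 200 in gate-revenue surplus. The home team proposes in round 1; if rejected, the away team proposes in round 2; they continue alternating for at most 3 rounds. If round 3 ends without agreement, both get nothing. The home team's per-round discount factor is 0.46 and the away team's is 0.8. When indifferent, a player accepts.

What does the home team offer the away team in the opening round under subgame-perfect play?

Round 3 (the home team proposes): rejection yields 0 for the away team; the home team offers 0 and keeps 200.
Round 2 (the away team proposes): the home team can get 200 next round, worth 0.46 × 200 = 92 now, so the away team offers 92, keeping 108.
Round 1 (the home team proposes): the away team can get 108 next round, worth 0.8 × 108 = 86.4 now; the home team offers that and keeps 113.6.

86.4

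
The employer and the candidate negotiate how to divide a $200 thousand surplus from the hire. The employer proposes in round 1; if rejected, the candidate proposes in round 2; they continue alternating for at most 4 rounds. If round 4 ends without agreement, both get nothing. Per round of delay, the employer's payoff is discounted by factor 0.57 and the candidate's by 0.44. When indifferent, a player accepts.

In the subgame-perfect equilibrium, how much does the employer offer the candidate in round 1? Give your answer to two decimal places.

Round 4 (the candidate proposes): rejection yields 0 for the employer; the candidate offers 0 and keeps 200.
Round 3 (the employer proposes): the candidate can get 200 next round, worth 0.44 × 200 = 88 now. The employer offers 88 and keeps 200 − 88 = 112.
Round 2 (the candidate proposes): the employer can get 112 next round, worth 0.57 × 112 = 63.84 now, so the candidate offers 63.84, keeping 136.16.
Round 1 (the employer proposes): the candidate can get 136.16 next round, worth 0.44 × 136.16 = 59.9104 now, so the employer offers 59.9104, keeping 140.0896.

59.91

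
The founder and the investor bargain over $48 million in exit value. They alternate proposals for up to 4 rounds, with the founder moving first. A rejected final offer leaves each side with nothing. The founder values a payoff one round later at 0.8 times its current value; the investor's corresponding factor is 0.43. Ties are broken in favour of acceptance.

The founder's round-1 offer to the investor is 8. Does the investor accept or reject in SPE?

Reject

Round 4 (the investor proposes): the founder will accept anything ≥ 0, so the investor offers 0 and keeps 48.
Round 3 (the founder proposes): the investor can get 48 next round, worth 0.43 × 48 = 20.64 now; the founder offers that and keeps 27.36.
Round 2 (the investor proposes): the founder can get 27.36 next round, worth 0.8 × 27.36 = 21.888 now. The investor offers 21.888 and keeps 48 − 21.888 = 26.112.
So by rejecting in round 1, the investor gets 26.112 next round, worth 0.43 × 26.112 = 11.22816 now.
Offer 8 < 11.22816, so the investor rejects.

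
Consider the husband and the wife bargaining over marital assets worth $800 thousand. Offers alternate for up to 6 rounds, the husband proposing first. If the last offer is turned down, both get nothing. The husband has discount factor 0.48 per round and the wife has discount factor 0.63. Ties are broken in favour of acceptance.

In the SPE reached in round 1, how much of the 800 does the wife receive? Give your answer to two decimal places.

387.42

Round 6 (the wife proposes): rejection yields 0 for the husband; the wife offers 0 and keeps 800.
Round 5 (the husband proposes): the wife can get 800 next round, worth 0.63 × 800 = 504 now. The husband offers 504 and keeps 800 − 504 = 296.
Round 4 (the wife proposes): the husband can get 296 next round, worth 0.48 × 296 = 142.08 now. The wife offers 142.08 and keeps 800 − 142.08 = 657.92.
Round 3 (the husband proposes): the wife can get 657.92 next round, worth 0.63 × 657.92 = 414.4896 now, so the husband offers 414.4896, keeping 385.5104.
Round 2 (the wife proposes): the husband can get 385.5104 next round, worth 0.48 × 385.5104 = 185.044992 now, so the wife offers 185.044992, keeping 614.955008.
Round 1 (the husband proposes): the wife can get 614.955008 next round, worth 0.63 × 614.955008 = 387.42165504 now, so the husband offers 387.42165504, keeping 412.57834496.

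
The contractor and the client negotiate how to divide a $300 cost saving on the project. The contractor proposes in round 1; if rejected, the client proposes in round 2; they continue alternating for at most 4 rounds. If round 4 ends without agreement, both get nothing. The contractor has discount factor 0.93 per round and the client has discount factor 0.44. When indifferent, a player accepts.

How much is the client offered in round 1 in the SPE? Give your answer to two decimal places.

63.25

Solve by backward induction from round 4.
Round 4 (the client proposes): the contractor will accept anything ≥ 0, so the client offers 0 and keeps 300.
Round 3 (the contractor proposes): the client can get 300 next round, worth 0.44 × 300 = 132 now, so the contractor offers 132, keeping 168.
Round 2 (the client proposes): the contractor can get 168 next round, worth 0.93 × 168 = 156.24 now. The client offers 156.24 and keeps 300 − 156.24 = 143.76.
Round 1 (the contractor proposes): the client can get 143.76 next round, worth 0.44 × 143.76 = 63.2544 now, so the contractor offers 63.2544, keeping 236.7456.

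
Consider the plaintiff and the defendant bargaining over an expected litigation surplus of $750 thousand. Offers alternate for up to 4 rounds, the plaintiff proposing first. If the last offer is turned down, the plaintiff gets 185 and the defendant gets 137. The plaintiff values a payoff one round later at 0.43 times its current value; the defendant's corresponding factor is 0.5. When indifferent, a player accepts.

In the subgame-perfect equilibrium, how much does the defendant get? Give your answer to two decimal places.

Work backward from the last round.
Round 4 (the defendant proposes): the plaintiff gets 185 if talks fail, so the defendant offers 185 and keeps 565.
Round 3 (the plaintiff proposes): the defendant can get 565 next round, worth 0.5 × 565 = 282.5 now, so the plaintiff offers 282.5, keeping 467.5.
Round 2 (the defendant proposes): the plaintiff can get 467.5 next round, worth 0.43 × 467.5 = 201.025 now. The defendant offers 201.025 and keeps 750 − 201.025 = 548.975.
Round 1 (the plaintiff proposes): the defendant can get 548.975 next round, worth 0.5 × 548.975 = 274.4875 now. The plaintiff offers 274.4875 and keeps 750 − 274.4875 = 475.5125.

274.49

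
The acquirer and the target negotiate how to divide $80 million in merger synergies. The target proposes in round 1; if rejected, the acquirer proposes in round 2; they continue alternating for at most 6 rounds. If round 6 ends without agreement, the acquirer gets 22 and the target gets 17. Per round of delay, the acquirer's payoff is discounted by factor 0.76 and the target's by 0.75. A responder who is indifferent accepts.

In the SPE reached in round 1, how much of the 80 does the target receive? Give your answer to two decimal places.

Round 6 (the acquirer proposes): the target gets 17 if talks fail, so the acquirer offers 17 and keeps 63.
Round 5 (the target proposes): the acquirer can get 63 next round, worth 0.76 × 63 = 47.88 now; the target offers that and keeps 32.12.
Round 4 (the acquirer proposes): the target can get 32.12 next round, worth 0.75 × 32.12 = 24.09 now, so the acquirer offers 24.09, keeping 55.91.
Round 3 (the target proposes): the acquirer can get 55.91 next round, worth 0.76 × 55.91 = 42.4916 now, so the target offers 42.4916, keeping 37.5084.
Round 2 (the acquirer proposes): the target can get 37.5084 next round, worth 0.75 × 37.5084 = 28.1313 now, so the acquirer offers 28.1313, keeping 51.8687.
Round 1 (the target proposes): the acquirer can get 51.8687 next round, worth 0.76 × 51.8687 = 39.420212 now; the target offers that and keeps 40.579788.

40.58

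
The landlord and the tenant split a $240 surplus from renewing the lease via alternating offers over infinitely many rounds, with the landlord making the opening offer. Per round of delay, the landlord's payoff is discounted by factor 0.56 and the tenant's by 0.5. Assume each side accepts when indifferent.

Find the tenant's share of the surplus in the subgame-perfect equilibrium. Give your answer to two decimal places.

73.33

In a stationary SPE each proposer offers the other exactly their discounted continuation value.
If the landlord keeps x when proposing and the tenant keeps y when proposing, then x = 240 − 0.5y and y = 240 − 0.56x.
Solving: x = 240(1 − 0.5) / (1 − 0.56·0.5) = 120 / 0.72 ≈ 166.6667.
The tenant gets 240 − 166.6667 ≈ 73.3333.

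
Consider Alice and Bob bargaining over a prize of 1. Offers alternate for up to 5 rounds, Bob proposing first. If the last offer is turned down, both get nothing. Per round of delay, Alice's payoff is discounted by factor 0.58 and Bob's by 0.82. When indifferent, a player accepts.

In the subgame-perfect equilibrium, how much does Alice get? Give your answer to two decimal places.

By backward induction:
Round 5 (Bob proposes): rejection yields 0 for Alice; Bob offers 0 and keeps 1.
Round 4 (Alice proposes): Bob can get 1 next round, worth 0.82 × 1 = 0.82 now, so Alice offers 0.82, keeping 0.18.
Round 3 (Bob proposes): Alice can get 0.18 next round, worth 0.58 × 0.18 = 0.1044 now. Bob offers 0.1044 and keeps 1 − 0.1044 = 0.8956.
Round 2 (Alice proposes): Bob can get 0.8956 next round, worth 0.82 × 0.8956 = 0.734392 now. Alice offers 0.734392 and keeps 1 − 0.734392 = 0.265608.
Round 1 (Bob proposes): Alice can get 0.265608 next round, worth 0.58 × 0.265608 = 0.15405264 now, so Bob offers 0.15405264, keeping 0.84594736.

0.15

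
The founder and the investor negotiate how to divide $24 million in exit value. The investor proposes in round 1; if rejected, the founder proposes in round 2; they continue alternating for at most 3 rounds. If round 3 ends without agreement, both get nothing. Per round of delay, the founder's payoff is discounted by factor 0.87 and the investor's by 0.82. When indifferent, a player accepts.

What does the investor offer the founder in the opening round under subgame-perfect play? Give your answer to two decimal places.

Round 3 (the investor proposes): the founder will accept anything ≥ 0, so the investor offers 0 and keeps 24.
Round 2 (the founder proposes): the investor can get 24 next round, worth 0.82 × 24 = 19.68 now; the founder offers that and keeps 4.32.
Round 1 (the investor proposes): the founder can get 4.32 next round, worth 0.87 × 4.32 = 3.7584 now, so the investor offers 3.7584, keeping 20.2416.

3.76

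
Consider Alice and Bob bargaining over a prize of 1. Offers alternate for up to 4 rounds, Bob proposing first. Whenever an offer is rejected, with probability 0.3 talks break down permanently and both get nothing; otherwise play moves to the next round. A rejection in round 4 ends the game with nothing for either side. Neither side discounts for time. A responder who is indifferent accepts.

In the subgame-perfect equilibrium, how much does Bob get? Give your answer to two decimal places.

Round 4 (Alice proposes): Bob will accept anything ≥ 0, so Alice offers 0 and keeps 1.
Round 3 (Bob proposes): rejecting gives Alice an expected 0.7 × 1 = 0.7, so Bob offers 0.7, keeping 0.3.
Round 2 (Alice proposes): rejecting gives Bob an expected 0.7 × 0.3 = 0.21, so Alice offers 0.21, keeping 0.79.
Round 1 (Bob proposes): rejecting gives Alice an expected 0.7 × 0.79 = 0.553. Bob offers 0.553 and keeps 1 − 0.553 = 0.447.

0.45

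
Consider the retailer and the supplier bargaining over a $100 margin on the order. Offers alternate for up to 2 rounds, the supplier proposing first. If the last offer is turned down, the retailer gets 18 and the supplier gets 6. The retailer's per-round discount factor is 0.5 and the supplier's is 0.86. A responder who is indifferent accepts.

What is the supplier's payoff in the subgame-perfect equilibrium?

Round 2 (the retailer proposes): the supplier gets 6 if talks fail, so the retailer offers 6 and keeps 94.
Round 1 (the supplier proposes): the retailer can get 94 next round, worth 0.5 × 94 = 47 now; the supplier offers that and keeps 53.

53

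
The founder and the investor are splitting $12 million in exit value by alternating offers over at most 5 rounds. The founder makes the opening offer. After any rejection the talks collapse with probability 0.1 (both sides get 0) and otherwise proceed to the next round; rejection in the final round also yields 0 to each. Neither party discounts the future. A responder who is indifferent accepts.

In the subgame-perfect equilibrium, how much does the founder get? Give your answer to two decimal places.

10.05

Round 5 (the founder proposes): the investor will accept anything ≥ 0, so the founder offers 0 and keeps 12.
Round 4 (the investor proposes): rejecting gives the founder an expected 0.9 × 12 = 10.8. The investor offers 10.8 and keeps 12 − 10.8 = 1.2.
Round 3 (the founder proposes): rejecting gives the investor an expected 0.9 × 1.2 = 1.08, so the founder offers 1.08, keeping 10.92.
Round 2 (the investor proposes): rejecting gives the founder an expected 0.9 × 10.92 = 9.828. The investor offers 9.828 and keeps 12 − 9.828 = 2.172.
Round 1 (the founder proposes): rejecting gives the investor an expected 0.9 × 2.172 = 1.9548. The founder offers 1.9548 and keeps 12 − 1.9548 = 10.0452.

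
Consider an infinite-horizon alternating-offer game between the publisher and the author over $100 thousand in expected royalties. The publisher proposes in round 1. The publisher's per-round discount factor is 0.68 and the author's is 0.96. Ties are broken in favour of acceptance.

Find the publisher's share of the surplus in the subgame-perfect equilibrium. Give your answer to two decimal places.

When the publisher proposes, the author accepts any offer worth at least 0.96 times what the author would get by proposing next round; and vice versa.
This gives x = 100 − 0.96y and y = 100 − 0.68x, where x and y are each side's share when it proposes.
Hence (1 − 0.96·0.68)x = 100(1 − 0.96), i.e. 0.3472·x = 4.
x ≈ 11.5207; the author's share is 100 − x ≈ 88.4793.

11.52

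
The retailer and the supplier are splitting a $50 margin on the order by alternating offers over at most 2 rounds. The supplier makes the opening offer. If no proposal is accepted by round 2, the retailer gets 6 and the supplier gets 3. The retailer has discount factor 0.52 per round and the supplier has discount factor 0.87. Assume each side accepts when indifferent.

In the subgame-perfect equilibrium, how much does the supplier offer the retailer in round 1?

By backward induction:
Round 2 (the retailer proposes): the supplier gets 3 if talks fail, so the retailer offers 3 and keeps 47.
Round 1 (the supplier proposes): the retailer can get 47 next round, worth 0.52 × 47 = 24.44 now; the supplier offers that and keeps 25.56.

24.44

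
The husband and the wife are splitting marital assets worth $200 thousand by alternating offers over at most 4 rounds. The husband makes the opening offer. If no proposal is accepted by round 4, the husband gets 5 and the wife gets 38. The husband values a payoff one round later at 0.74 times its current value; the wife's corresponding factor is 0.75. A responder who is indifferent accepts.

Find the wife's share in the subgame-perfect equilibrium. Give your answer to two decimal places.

Round 4 (the wife proposes): the husband gets 5 if talks fail, so the wife offers 5 and keeps 195.
Round 3 (the husband proposes): the wife can get 195 next round, worth 0.75 × 195 = 146.25 now. The husband offers 146.25 and keeps 200 − 146.25 = 53.75.
Round 2 (the wife proposes): the husband can get 53.75 next round, worth 0.74 × 53.75 = 39.775 now; the wife offers that and keeps 160.225.
Round 1 (the husband proposes): the wife can get 160.225 next round, worth 0.75 × 160.225 = 120.16875 now, so the husband offers 120.16875, keeping 79.83125.

120.17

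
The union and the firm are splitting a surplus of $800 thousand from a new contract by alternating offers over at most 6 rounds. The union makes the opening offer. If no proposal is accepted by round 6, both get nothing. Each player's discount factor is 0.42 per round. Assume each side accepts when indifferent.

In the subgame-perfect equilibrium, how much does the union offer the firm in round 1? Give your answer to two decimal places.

239.71

Work backward from the last round.
Round 6 (the firm proposes): rejection yields 0 for the union; the firm offers 0 and keeps 800.
Round 5 (the union proposes): the firm can get 800 next round, worth 0.42 × 800 = 336 now; the union offers that and keeps 464.
Round 4 (the firm proposes): the union can get 464 next round, worth 0.42 × 464 = 194.88 now, so the firm offers 194.88, keeping 605.12.
Round 3 (the union proposes): the firm can get 605.12 next round, worth 0.42 × 605.12 = 254.1504 now, so the union offers 254.1504, keeping 545.8496.
Round 2 (the firm proposes): the union can get 545.8496 next round, worth 0.42 × 545.8496 = 229.256832 now. The firm offers 229.256832 and keeps 800 − 229.256832 = 570.743168.
Round 1 (the union proposes): the firm can get 570.743168 next round, worth 0.42 × 570.743168 = 239.71213056 now; the union offers that and keeps 560.28786944.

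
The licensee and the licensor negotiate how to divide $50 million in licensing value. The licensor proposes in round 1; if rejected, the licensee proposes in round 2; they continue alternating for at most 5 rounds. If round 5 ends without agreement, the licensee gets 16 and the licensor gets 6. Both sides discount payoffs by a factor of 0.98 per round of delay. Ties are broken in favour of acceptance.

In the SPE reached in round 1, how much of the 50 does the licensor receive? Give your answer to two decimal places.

Round 5 (the licensor proposes): the licensee gets 16 if talks fail, so the licensor offers 16 and keeps 34.
Round 4 (the licensee proposes): the licensor can get 34 next round, worth 0.98 × 34 = 33.32 now; the licensee offers that and keeps 16.68.
Round 3 (the licensor proposes): the licensee can get 16.68 next round, worth 0.98 × 16.68 = 16.3464 now. The licensor offers 16.3464 and keeps 50 − 16.3464 = 33.6536.
Round 2 (the licensee proposes): the licensor can get 33.6536 next round, worth 0.98 × 33.6536 = 32.980528 now, so the licensee offers 32.980528, keeping 17.019472.
Round 1 (the licensor proposes): the licensee can get 17.019472 next round, worth 0.98 × 17.019472 = 16.67908256 now, so the licensor offers 16.67908256, keeping 33.32091744.

33.32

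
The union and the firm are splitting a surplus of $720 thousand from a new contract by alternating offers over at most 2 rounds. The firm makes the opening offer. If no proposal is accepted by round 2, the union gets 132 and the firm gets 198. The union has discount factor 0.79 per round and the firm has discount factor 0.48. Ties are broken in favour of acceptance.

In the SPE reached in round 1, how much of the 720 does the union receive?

412.38

Round 2 (the union proposes): the firm gets 198 if talks fail, so the union offers 198 and keeps 522.
Round 1 (the firm proposes): the union can get 522 next round, worth 0.79 × 522 = 412.38 now, so the firm offers 412.38, keeping 307.62.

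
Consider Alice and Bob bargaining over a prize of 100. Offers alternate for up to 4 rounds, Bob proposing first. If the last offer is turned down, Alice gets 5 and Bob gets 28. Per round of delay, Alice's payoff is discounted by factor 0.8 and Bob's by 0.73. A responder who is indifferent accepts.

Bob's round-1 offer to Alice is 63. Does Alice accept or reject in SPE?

Round 4 (Alice proposes): Bob gets 28 if talks fail, so Alice offers 28 and keeps 72.
Round 3 (Bob proposes): Alice can get 72 next round, worth 0.8 × 72 = 57.6 now, so Bob offers 57.6, keeping 42.4.
Round 2 (Alice proposes): Bob can get 42.4 next round, worth 0.73 × 42.4 = 30.952 now. Alice offers 30.952 and keeps 100 − 30.952 = 69.048.
So by rejecting in round 1, Alice gets 69.048 next round, worth 0.8 × 69.048 = 55.2384 now.
Offer 63 ≥ 55.2384, so Alice accepts.

Accept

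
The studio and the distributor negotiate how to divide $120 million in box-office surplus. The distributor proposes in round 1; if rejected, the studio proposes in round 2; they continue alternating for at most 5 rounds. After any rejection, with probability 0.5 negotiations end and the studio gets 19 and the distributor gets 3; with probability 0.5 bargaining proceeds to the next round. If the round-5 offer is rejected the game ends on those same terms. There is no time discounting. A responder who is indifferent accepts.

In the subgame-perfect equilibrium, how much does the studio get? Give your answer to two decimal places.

49.63

Round 5 (the distributor proposes): the studio gets 19 if talks fail, so the distributor offers 19 and keeps 101.
Round 4 (the studio proposes): rejecting gives the distributor an expected 0.5 × 101 + 0.5 × 3 = 52. The studio offers 52 and keeps 120 − 52 = 68.
Round 3 (the distributor proposes): rejecting gives the studio an expected 0.5 × 68 + 0.5 × 19 = 43.5; the distributor offers that and keeps 76.5.
Round 2 (the studio proposes): rejecting gives the distributor an expected 0.5 × 76.5 + 0.5 × 3 = 39.75. The studio offers 39.75 and keeps 120 − 39.75 = 80.25.
Round 1 (the distributor proposes): rejecting gives the studio an expected 0.5 × 80.25 + 0.5 × 19 = 49.625, so the distributor offers 49.625, keeping 70.375.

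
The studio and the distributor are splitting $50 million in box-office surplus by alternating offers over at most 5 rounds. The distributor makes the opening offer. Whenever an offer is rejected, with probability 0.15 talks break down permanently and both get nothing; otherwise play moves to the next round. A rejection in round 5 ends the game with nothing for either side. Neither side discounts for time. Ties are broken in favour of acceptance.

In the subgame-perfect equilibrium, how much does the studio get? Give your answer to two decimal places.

By backward induction:
Round 5 (the distributor proposes): the studio will accept anything ≥ 0, so the distributor offers 0 and keeps 50.
Round 4 (the studio proposes): rejecting gives the distributor an expected 0.85 × 50 = 42.5, so the studio offers 42.5, keeping 7.5.
Round 3 (the distributor proposes): rejecting gives the studio an expected 0.85 × 7.5 = 6.375; the distributor offers that and keeps 43.625.
Round 2 (the studio proposes): rejecting gives the distributor an expected 0.85 × 43.625 = 37.08125, so the studio offers 37.08125, keeping 12.91875.
Round 1 (the distributor proposes): rejecting gives the studio an expected 0.85 × 12.91875 = 10.9809375, so the distributor offers 10.9809375, keeping 39.0190625.

10.98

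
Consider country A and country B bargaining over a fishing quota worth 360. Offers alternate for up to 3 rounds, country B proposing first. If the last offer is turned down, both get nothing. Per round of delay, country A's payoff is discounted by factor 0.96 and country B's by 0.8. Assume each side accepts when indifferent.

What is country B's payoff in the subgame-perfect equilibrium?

Work backward from the last round.
Round 3 (country B proposes): rejection yields 0 for country A; country B offers 0 and keeps 360.
Round 2 (country A proposes): country B can get 360 next round, worth 0.8 × 360 = 288 now, so country A offers 288, keeping 72.
Round 1 (country B proposes): country A can get 72 next round, worth 0.96 × 72 = 69.12 now; country B offers that and keeps 290.88.

290.88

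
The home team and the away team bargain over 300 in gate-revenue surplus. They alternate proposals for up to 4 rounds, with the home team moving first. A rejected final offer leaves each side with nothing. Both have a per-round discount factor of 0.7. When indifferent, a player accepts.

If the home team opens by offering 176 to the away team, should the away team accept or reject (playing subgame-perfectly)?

Accept

Round 4 (the away team proposes): the home team will accept anything ≥ 0, so the away team offers 0 and keeps 300.
Round 3 (the home team proposes): the away team can get 300 next round, worth 0.7 × 300 = 210 now, so the home team offers 210, keeping 90.
Round 2 (the away team proposes): the home team can get 90 next round, worth 0.7 × 90 = 63 now. The away team offers 63 and keeps 300 − 63 = 237.
So by rejecting in round 1, the away team gets 237 next round, worth 0.7 × 237 = 165.9 now.
Offer 176 ≥ 165.9, so the away team accepts.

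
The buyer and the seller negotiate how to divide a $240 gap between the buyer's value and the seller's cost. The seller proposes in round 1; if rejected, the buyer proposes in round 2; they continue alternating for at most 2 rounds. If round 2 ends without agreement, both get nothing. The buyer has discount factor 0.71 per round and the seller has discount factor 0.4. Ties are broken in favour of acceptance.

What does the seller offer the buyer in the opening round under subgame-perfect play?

170.4

Round 2 (the buyer proposes): the seller will accept anything ≥ 0, so the buyer offers 0 and keeps 240.
Round 1 (the seller proposes): the buyer can get 240 next round, worth 0.71 × 240 = 170.4 now; the seller offers that and keeps 69.6.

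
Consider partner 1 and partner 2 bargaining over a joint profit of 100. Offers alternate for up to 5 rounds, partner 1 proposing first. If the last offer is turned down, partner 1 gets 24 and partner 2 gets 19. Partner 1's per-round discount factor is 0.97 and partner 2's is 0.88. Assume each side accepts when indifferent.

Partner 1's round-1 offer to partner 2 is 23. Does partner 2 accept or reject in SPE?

Round 5 (partner 1 proposes): partner 2 gets 19 if talks fail, so partner 1 offers 19 and keeps 81.
Round 4 (partner 2 proposes): partner 1 can get 81 next round, worth 0.97 × 81 = 78.57 now. Partner 2 offers 78.57 and keeps 100 − 78.57 = 21.43.
Round 3 (partner 1 proposes): partner 2 can get 21.43 next round, worth 0.88 × 21.43 = 18.8584 now; partner 1 offers that and keeps 81.1416.
Round 2 (partner 2 proposes): partner 1 can get 81.1416 next round, worth 0.97 × 81.1416 = 78.707352 now. Partner 2 offers 78.707352 and keeps 100 − 78.707352 = 21.292648.
So by rejecting in round 1, partner 2 gets 21.292648 next round, worth 0.88 × 21.292648 = 18.73753024 now.
Offer 23 ≥ 18.73753024, so partner 2 accepts.

Accept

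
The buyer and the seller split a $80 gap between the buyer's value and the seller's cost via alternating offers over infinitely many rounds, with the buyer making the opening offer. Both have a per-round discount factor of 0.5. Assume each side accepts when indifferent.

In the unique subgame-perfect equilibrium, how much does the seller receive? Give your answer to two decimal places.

26.67

In a stationary SPE each proposer offers the other exactly their discounted continuation value.
If the buyer keeps x when proposing and the seller keeps y when proposing, then x = 80 − 0.5y and y = 80 − 0.5x.
Solving: x = 80(1 − 0.5) / (1 − 0.5·0.5) = 40 / 0.75 ≈ 53.3333.
The seller gets 80 − 53.3333 ≈ 26.6667.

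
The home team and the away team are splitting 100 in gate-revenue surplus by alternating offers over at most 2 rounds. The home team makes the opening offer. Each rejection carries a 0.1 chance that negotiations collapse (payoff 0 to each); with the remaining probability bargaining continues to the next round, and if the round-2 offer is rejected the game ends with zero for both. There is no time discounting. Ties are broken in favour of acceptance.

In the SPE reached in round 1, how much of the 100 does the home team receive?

Round 2 (the away team proposes): the home team will accept anything ≥ 0, so the away team offers 0 and keeps 100.
Round 1 (the home team proposes): rejecting gives the away team an expected 0.9 × 100 = 90, so the home team offers 90, keeping 10.

10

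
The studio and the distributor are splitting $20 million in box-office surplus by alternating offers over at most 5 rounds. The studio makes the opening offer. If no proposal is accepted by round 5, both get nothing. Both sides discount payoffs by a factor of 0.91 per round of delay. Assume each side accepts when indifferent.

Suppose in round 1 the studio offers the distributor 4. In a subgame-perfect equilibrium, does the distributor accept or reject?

Accept

Round 5 (the studio proposes): rejection yields 0 for the distributor; the studio offers 0 and keeps 20.
Round 4 (the distributor proposes): the studio can get 20 next round, worth 0.91 × 20 = 18.2 now; the distributor offers that and keeps 1.8.
Round 3 (the studio proposes): the distributor can get 1.8 next round, worth 0.91 × 1.8 = 1.638 now, so the studio offers 1.638, keeping 18.362.
Round 2 (the distributor proposes): the studio can get 18.362 next round, worth 0.91 × 18.362 = 16.70942 now. The distributor offers 16.70942 and keeps 20 − 16.70942 = 3.29058.
So by rejecting in round 1, the distributor gets 3.29058 next round, worth 0.91 × 3.29058 = 2.9944278 now.
Offer 4 ≥ 2.9944278, so the distributor accepts.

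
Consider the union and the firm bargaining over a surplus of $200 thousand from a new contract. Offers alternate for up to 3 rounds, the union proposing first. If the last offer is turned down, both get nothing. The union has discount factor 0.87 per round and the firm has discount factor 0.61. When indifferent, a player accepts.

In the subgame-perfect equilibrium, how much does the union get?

184.14

Round 3 (the union proposes): rejection yields 0 for the firm; the union offers 0 and keeps 200.
Round 2 (the firm proposes): the union can get 200 next round, worth 0.87 × 200 = 174 now, so the firm offers 174, keeping 26.
Round 1 (the union proposes): the firm can get 26 next round, worth 0.61 × 26 = 15.86 now. The union offers 15.86 and keeps 200 − 15.86 = 184.14.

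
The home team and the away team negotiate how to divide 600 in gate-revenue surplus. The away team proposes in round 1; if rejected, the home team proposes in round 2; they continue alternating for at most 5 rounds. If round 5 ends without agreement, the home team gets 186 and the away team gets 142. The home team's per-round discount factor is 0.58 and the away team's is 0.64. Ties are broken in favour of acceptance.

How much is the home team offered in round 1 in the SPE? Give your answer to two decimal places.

197.41

Round 5 (the away team proposes): the home team gets 186 if talks fail, so the away team offers 186 and keeps 414.
Round 4 (the home team proposes): the away team can get 414 next round, worth 0.64 × 414 = 264.96 now. The home team offers 264.96 and keeps 600 − 264.96 = 335.04.
Round 3 (the away team proposes): the home team can get 335.04 next round, worth 0.58 × 335.04 = 194.3232 now. The away team offers 194.3232 and keeps 600 − 194.3232 = 405.6768.
Round 2 (the home team proposes): the away team can get 405.6768 next round, worth 0.64 × 405.6768 = 259.633152 now. The home team offers 259.633152 and keeps 600 − 259.633152 = 340.366848.
Round 1 (the away team proposes): the home team can get 340.366848 next round, worth 0.58 × 340.366848 = 197.41277184 now; the away team offers that and keeps 402.58722816.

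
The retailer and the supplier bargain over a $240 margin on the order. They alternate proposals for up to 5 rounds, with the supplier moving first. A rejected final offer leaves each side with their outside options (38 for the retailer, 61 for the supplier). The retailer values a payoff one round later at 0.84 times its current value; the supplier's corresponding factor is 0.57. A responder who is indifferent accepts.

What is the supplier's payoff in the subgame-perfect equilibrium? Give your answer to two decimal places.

103.09

Round 5 (the supplier proposes): the retailer gets 38 if talks fail, so the supplier offers 38 and keeps 202.
Round 4 (the retailer proposes): the supplier can get 202 next round, worth 0.57 × 202 = 115.14 now. The retailer offers 115.14 and keeps 240 − 115.14 = 124.86.
Round 3 (the supplier proposes): the retailer can get 124.86 next round, worth 0.84 × 124.86 = 104.8824 now, so the supplier offers 104.8824, keeping 135.1176.
Round 2 (the retailer proposes): the supplier can get 135.1176 next round, worth 0.57 × 135.1176 = 77.017032 now. The retailer offers 77.017032 and keeps 240 − 77.017032 = 162.982968.
Round 1 (the supplier proposes): the retailer can get 162.982968 next round, worth 0.84 × 162.982968 = 136.90569312 now; the supplier offers that and keeps 103.09430688.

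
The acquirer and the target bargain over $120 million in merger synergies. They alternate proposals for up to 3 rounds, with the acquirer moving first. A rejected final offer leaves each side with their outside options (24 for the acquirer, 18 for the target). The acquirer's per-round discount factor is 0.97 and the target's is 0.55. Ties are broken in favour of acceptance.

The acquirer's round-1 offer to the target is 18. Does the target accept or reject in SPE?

Accept

Round 3 (the acquirer proposes): the target gets 18 if talks fail, so the acquirer offers 18 and keeps 102.
Round 2 (the target proposes): the acquirer can get 102 next round, worth 0.97 × 102 = 98.94 now; the target offers that and keeps 21.06.
So by rejecting in round 1, the target gets 21.06 next round, worth 0.55 × 21.06 = 11.583 now.
Offer 18 ≥ 11.583, so the target accepts.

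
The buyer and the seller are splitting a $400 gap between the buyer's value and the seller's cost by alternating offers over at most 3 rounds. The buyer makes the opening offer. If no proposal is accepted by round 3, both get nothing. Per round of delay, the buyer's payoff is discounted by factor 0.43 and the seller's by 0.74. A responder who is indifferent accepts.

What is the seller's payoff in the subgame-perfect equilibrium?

Solve by backward induction from round 3.
Round 3 (the buyer proposes): rejection yields 0 for the seller; the buyer offers 0 and keeps 400.
Round 2 (the seller proposes): the buyer can get 400 next round, worth 0.43 × 400 = 172 now, so the seller offers 172, keeping 228.
Round 1 (the buyer proposes): the seller can get 228 next round, worth 0.74 × 228 = 168.72 now. The buyer offers 168.72 and keeps 400 − 168.72 = 231.28.

168.72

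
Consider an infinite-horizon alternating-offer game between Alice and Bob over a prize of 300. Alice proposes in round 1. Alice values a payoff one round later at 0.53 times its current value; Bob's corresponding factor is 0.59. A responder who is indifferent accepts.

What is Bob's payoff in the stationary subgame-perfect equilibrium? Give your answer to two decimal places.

In a stationary SPE each proposer offers the other exactly their discounted continuation value.
If Alice keeps x when proposing and Bob keeps y when proposing, then x = 300 − 0.59y and y = 300 − 0.53x.
Solving: x = 300(1 − 0.59) / (1 − 0.53·0.59) = 123 / 0.6873 ≈ 178.9612.
Bob gets 300 − 178.9612 ≈ 121.0388.

121.04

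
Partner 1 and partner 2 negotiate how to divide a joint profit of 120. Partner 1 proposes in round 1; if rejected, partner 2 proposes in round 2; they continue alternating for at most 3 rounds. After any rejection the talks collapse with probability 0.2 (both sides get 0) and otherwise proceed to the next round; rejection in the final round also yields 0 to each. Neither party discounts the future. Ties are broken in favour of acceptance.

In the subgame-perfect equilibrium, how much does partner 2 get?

By backward induction:
Round 3 (partner 1 proposes): rejection yields 0 for partner 2; partner 1 offers 0 and keeps 120.
Round 2 (partner 2 proposes): rejecting gives partner 1 an expected 0.8 × 120 = 96, so partner 2 offers 96, keeping 24.
Round 1 (partner 1 proposes): rejecting gives partner 2 an expected 0.8 × 24 = 19.2, so partner 1 offers 19.2, keeping 100.8.

19.2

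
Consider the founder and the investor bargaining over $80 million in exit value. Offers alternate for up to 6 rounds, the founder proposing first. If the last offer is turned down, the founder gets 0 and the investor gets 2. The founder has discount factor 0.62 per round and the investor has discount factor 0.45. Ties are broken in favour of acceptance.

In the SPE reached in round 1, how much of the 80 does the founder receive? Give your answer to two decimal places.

Round 6 (the investor proposes): rejection yields 0 for the founder; the investor offers 0 and keeps 80.
Round 5 (the founder proposes): the investor can get 80 next round, worth 0.45 × 80 = 36 now; the founder offers that and keeps 44.
Round 4 (the investor proposes): the founder can get 44 next round, worth 0.62 × 44 = 27.28 now; the investor offers that and keeps 52.72.
Round 3 (the founder proposes): the investor can get 52.72 next round, worth 0.45 × 52.72 = 23.724 now, so the founder offers 23.724, keeping 56.276.
Round 2 (the investor proposes): the founder can get 56.276 next round, worth 0.62 × 56.276 = 34.89112 now; the investor offers that and keeps 45.10888.
Round 1 (the founder proposes): the investor can get 45.10888 next round, worth 0.45 × 45.10888 = 20.298996 now; the founder offers that and keeps 59.701004.

59.70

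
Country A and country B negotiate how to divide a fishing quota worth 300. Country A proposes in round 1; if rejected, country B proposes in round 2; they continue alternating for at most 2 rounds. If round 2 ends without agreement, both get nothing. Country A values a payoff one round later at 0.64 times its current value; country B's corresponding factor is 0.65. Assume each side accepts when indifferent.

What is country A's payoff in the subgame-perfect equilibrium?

105

Round 2 (country B proposes): country A will accept anything ≥ 0, so country B offers 0 and keeps 300.
Round 1 (country A proposes): country B can get 300 next round, worth 0.65 × 300 = 195 now. Country A offers 195 and keeps 300 − 195 = 105.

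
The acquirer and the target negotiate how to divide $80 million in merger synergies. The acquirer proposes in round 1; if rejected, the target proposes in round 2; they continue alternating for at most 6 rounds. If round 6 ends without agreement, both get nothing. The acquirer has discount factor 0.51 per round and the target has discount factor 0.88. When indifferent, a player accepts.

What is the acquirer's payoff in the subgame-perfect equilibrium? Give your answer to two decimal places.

15.84

Round 6 (the target proposes): rejection yields 0 for the acquirer; the target offers 0 and keeps 80.
Round 5 (the acquirer proposes): the target can get 80 next round, worth 0.88 × 80 = 70.4 now; the acquirer offers that and keeps 9.6.
Round 4 (the target proposes): the acquirer can get 9.6 next round, worth 0.51 × 9.6 = 4.896 now; the target offers that and keeps 75.104.
Round 3 (the acquirer proposes): the target can get 75.104 next round, worth 0.88 × 75.104 = 66.09152 now; the acquirer offers that and keeps 13.90848.
Round 2 (the target proposes): the acquirer can get 13.90848 next round, worth 0.51 × 13.90848 = 7.0933248 now; the target offers that and keeps 72.9066752.
Round 1 (the acquirer proposes): the target can get 72.9066752 next round, worth 0.88 × 72.9066752 = 64.157874176 now, so the acquirer offers 64.157874176, keeping 15.842125824.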